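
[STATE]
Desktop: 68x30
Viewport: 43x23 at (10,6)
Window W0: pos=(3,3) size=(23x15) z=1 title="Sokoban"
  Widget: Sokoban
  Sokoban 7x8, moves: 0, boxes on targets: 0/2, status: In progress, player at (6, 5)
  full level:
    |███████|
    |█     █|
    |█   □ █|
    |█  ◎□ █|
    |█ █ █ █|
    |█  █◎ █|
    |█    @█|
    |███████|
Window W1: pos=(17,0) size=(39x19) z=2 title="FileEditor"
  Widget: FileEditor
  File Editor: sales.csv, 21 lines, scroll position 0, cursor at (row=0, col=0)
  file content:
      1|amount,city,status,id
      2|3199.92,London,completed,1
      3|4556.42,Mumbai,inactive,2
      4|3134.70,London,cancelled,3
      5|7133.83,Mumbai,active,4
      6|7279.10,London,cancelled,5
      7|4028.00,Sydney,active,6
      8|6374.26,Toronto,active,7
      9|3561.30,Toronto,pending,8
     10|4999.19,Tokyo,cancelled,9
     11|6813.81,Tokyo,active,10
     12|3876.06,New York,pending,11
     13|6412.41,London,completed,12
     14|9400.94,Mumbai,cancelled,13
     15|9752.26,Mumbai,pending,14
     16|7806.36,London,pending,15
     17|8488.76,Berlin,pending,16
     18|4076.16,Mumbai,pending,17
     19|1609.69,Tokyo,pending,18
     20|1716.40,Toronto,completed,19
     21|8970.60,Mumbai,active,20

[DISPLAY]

█      ┃3134.70,London,cancelled,3         
█      ┃7133.83,Mumbai,active,4            
█      ┃7279.10,London,cancelled,5         
█      ┃4028.00,Sydney,active,6            
█      ┃6374.26,Toronto,active,7           
█      ┃3561.30,Toronto,pending,8          
█      ┃4999.19,Tokyo,cancelled,9          
█      ┃6813.81,Tokyo,active,10            
 0  0/2┃3876.06,New York,pending,11        
       ┃6412.41,London,completed,12        
       ┃9400.94,Mumbai,cancelled,13        
━━━━━━━┃9752.26,Mumbai,pending,14          
       ┗━━━━━━━━━━━━━━━━━━━━━━━━━━━━━━━━━━━
                                           
                                           
                                           
                                           
                                           
                                           
                                           
                                           
                                           
                                           


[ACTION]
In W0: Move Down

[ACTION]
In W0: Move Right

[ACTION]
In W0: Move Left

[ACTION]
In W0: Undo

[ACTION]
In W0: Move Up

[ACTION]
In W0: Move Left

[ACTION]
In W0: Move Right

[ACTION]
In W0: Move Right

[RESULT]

█      ┃3134.70,London,cancelled,3         
█      ┃7133.83,Mumbai,active,4            
█      ┃7279.10,London,cancelled,5         
█      ┃4028.00,Sydney,active,6            
█      ┃6374.26,Toronto,active,7           
█      ┃3561.30,Toronto,pending,8          
█      ┃4999.19,Tokyo,cancelled,9          
█      ┃6813.81,Tokyo,active,10            
 3  0/2┃3876.06,New York,pending,11        
       ┃6412.41,London,completed,12        
       ┃9400.94,Mumbai,cancelled,13        
━━━━━━━┃9752.26,Mumbai,pending,14          
       ┗━━━━━━━━━━━━━━━━━━━━━━━━━━━━━━━━━━━
                                           
                                           
                                           
                                           
                                           
                                           
                                           
                                           
                                           
                                           


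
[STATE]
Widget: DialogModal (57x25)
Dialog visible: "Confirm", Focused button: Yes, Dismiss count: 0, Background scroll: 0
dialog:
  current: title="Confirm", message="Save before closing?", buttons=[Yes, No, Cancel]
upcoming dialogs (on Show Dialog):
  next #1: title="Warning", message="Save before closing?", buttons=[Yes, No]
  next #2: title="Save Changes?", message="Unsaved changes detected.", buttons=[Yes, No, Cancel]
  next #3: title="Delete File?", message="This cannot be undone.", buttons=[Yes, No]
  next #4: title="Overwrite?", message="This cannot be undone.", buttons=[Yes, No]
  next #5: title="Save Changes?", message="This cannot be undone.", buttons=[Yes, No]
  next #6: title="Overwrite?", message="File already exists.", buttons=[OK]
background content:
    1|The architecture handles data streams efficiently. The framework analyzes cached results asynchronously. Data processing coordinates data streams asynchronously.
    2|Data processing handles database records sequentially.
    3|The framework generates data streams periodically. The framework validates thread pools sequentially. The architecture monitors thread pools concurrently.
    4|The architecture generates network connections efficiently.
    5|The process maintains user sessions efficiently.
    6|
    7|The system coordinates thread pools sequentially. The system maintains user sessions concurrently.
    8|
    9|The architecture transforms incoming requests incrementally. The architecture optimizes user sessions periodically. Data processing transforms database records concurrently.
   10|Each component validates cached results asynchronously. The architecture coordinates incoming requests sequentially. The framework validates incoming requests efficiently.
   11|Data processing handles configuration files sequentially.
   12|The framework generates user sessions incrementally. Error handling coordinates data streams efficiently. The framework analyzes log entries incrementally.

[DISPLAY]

The architecture handles data streams efficiently. The fr
Data processing handles database records sequentially.   
The framework generates data streams periodically. The fr
The architecture generates network connections efficientl
The process maintains user sessions efficiently.         
                                                         
The system coordinates thread pools sequentially. The sys
                                                         
The architecture transforms incoming requests incremental
Each component validates cached results asynchronously. T
Data processing ┌──────────────────────┐les sequentially.
The framework ge│       Confirm        │crementally. Erro
                │ Save before closing? │                 
                │ [Yes]  No   Cancel   │                 
                └──────────────────────┘                 
                                                         
                                                         
                                                         
                                                         
                                                         
                                                         
                                                         
                                                         
                                                         
                                                         


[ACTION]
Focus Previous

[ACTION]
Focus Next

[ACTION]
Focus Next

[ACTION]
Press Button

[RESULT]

The architecture handles data streams efficiently. The fr
Data processing handles database records sequentially.   
The framework generates data streams periodically. The fr
The architecture generates network connections efficientl
The process maintains user sessions efficiently.         
                                                         
The system coordinates thread pools sequentially. The sys
                                                         
The architecture transforms incoming requests incremental
Each component validates cached results asynchronously. T
Data processing handles configuration files sequentially.
The framework generates user sessions incrementally. Erro
                                                         
                                                         
                                                         
                                                         
                                                         
                                                         
                                                         
                                                         
                                                         
                                                         
                                                         
                                                         
                                                         


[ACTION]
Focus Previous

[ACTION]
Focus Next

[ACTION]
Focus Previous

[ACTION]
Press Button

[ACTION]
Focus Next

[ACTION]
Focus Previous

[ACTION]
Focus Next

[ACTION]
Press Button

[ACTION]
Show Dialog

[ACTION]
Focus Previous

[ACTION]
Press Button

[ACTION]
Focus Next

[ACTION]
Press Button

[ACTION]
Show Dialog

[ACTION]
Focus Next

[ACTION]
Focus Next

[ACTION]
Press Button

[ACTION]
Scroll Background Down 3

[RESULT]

The architecture generates network connections efficientl
The process maintains user sessions efficiently.         
                                                         
The system coordinates thread pools sequentially. The sys
                                                         
The architecture transforms incoming requests incremental
Each component validates cached results asynchronously. T
Data processing handles configuration files sequentially.
The framework generates user sessions incrementally. Erro
                                                         
                                                         
                                                         
                                                         
                                                         
                                                         
                                                         
                                                         
                                                         
                                                         
                                                         
                                                         
                                                         
                                                         
                                                         
                                                         


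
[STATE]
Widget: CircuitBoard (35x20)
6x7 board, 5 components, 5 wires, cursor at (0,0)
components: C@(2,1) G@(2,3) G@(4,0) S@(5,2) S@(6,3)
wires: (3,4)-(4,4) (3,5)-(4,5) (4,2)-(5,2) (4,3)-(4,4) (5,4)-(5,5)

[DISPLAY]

   0 1 2 3 4 5                     
0  [.]                             
                                   
1                                  
                                   
2       C       G                  
                                   
3                   ·   ·          
                    │   │          
4   G       ·   · ─ ·   ·          
            │                      
5           S       · ─ ·          
                                   
6               S                  
Cursor: (0,0)                      
                                   
                                   
                                   
                                   
                                   


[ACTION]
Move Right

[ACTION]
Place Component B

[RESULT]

   0 1 2 3 4 5                     
0      [B]                         
                                   
1                                  
                                   
2       C       G                  
                                   
3                   ·   ·          
                    │   │          
4   G       ·   · ─ ·   ·          
            │                      
5           S       · ─ ·          
                                   
6               S                  
Cursor: (0,1)                      
                                   
                                   
                                   
                                   
                                   


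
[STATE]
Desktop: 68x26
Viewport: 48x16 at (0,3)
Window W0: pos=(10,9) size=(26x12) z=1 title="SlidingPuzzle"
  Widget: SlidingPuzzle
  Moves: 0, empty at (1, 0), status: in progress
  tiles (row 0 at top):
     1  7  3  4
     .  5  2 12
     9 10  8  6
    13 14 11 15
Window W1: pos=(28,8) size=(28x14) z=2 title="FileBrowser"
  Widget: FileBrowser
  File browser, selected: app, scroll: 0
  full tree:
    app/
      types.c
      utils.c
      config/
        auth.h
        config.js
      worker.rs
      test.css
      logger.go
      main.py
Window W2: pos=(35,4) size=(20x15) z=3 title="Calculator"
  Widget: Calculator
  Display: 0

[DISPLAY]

                                                
                                   ┏━━━━━━━━━━━━
                                   ┃ Calculator 
                                   ┠────────────
                                   ┃            
                            ┏━━━━━━┃┌───┬───┬───
          ┏━━━━━━━━━━━━━━━━━┃ FileB┃│ 7 │ 8 │ 9 
          ┃ SlidingPuzzle   ┠──────┃├───┼───┼───
          ┠─────────────────┃> [-] ┃│ 4 │ 5 │ 6 
          ┃┌────┬────┬────┬─┃    ty┃├───┼───┼───
          ┃│  1 │  7 │  3 │ ┃    ut┃│ 1 │ 2 │ 3 
          ┃├────┼────┼────┼─┃    [+┃├───┼───┼───
          ┃│    │  5 │  2 │ ┃    wo┃│ 0 │ . │ = 
          ┃├────┼────┼────┼─┃    te┃├───┼───┼───
          ┃│  9 │ 10 │  8 │ ┃    lo┃│ C │ MC│ MR
          ┃├────┼────┼────┼─┃    ma┗━━━━━━━━━━━━


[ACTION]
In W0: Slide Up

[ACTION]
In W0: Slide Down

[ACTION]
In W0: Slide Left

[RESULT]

                                                
                                   ┏━━━━━━━━━━━━
                                   ┃ Calculator 
                                   ┠────────────
                                   ┃            
                            ┏━━━━━━┃┌───┬───┬───
          ┏━━━━━━━━━━━━━━━━━┃ FileB┃│ 7 │ 8 │ 9 
          ┃ SlidingPuzzle   ┠──────┃├───┼───┼───
          ┠─────────────────┃> [-] ┃│ 4 │ 5 │ 6 
          ┃┌────┬────┬────┬─┃    ty┃├───┼───┼───
          ┃│  1 │  7 │  3 │ ┃    ut┃│ 1 │ 2 │ 3 
          ┃├────┼────┼────┼─┃    [+┃├───┼───┼───
          ┃│  5 │    │  2 │ ┃    wo┃│ 0 │ . │ = 
          ┃├────┼────┼────┼─┃    te┃├───┼───┼───
          ┃│  9 │ 10 │  8 │ ┃    lo┃│ C │ MC│ MR
          ┃├────┼────┼────┼─┃    ma┗━━━━━━━━━━━━


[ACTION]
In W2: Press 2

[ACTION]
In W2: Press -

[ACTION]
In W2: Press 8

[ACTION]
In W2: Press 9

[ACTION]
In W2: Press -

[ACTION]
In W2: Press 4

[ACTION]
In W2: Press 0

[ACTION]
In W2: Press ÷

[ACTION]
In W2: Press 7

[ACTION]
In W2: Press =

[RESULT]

                                                
                                   ┏━━━━━━━━━━━━
                                   ┃ Calculator 
                                   ┠────────────
                                   ┃      -18.14
                            ┏━━━━━━┃┌───┬───┬───
          ┏━━━━━━━━━━━━━━━━━┃ FileB┃│ 7 │ 8 │ 9 
          ┃ SlidingPuzzle   ┠──────┃├───┼───┼───
          ┠─────────────────┃> [-] ┃│ 4 │ 5 │ 6 
          ┃┌────┬────┬────┬─┃    ty┃├───┼───┼───
          ┃│  1 │  7 │  3 │ ┃    ut┃│ 1 │ 2 │ 3 
          ┃├────┼────┼────┼─┃    [+┃├───┼───┼───
          ┃│  5 │    │  2 │ ┃    wo┃│ 0 │ . │ = 
          ┃├────┼────┼────┼─┃    te┃├───┼───┼───
          ┃│  9 │ 10 │  8 │ ┃    lo┃│ C │ MC│ MR
          ┃├────┼────┼────┼─┃    ma┗━━━━━━━━━━━━


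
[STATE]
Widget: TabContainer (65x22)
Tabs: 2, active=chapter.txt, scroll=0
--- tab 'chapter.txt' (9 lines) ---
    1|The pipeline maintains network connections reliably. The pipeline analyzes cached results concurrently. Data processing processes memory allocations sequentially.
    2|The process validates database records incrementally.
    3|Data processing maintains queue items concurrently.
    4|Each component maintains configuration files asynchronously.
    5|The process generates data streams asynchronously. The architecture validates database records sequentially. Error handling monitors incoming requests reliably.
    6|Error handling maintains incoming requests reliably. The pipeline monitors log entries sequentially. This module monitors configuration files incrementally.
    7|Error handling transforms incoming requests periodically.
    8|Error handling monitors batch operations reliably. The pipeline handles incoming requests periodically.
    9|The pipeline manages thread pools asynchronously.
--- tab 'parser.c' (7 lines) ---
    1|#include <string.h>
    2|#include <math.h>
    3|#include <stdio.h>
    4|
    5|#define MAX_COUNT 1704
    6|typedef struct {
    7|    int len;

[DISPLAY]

[chapter.txt]│ parser.c                                          
─────────────────────────────────────────────────────────────────
The pipeline maintains network connections reliably. The pipeline
The process validates database records incrementally.            
Data processing maintains queue items concurrently.              
Each component maintains configuration files asynchronously.     
The process generates data streams asynchronously. The architectu
Error handling maintains incoming requests reliably. The pipeline
Error handling transforms incoming requests periodically.        
Error handling monitors batch operations reliably. The pipeline h
The pipeline manages thread pools asynchronously.                
                                                                 
                                                                 
                                                                 
                                                                 
                                                                 
                                                                 
                                                                 
                                                                 
                                                                 
                                                                 
                                                                 


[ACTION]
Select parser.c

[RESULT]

 chapter.txt │[parser.c]                                         
─────────────────────────────────────────────────────────────────
#include <string.h>                                              
#include <math.h>                                                
#include <stdio.h>                                               
                                                                 
#define MAX_COUNT 1704                                           
typedef struct {                                                 
    int len;                                                     
                                                                 
                                                                 
                                                                 
                                                                 
                                                                 
                                                                 
                                                                 
                                                                 
                                                                 
                                                                 
                                                                 
                                                                 
                                                                 


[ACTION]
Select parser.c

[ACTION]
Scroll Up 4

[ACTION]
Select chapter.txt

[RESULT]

[chapter.txt]│ parser.c                                          
─────────────────────────────────────────────────────────────────
The pipeline maintains network connections reliably. The pipeline
The process validates database records incrementally.            
Data processing maintains queue items concurrently.              
Each component maintains configuration files asynchronously.     
The process generates data streams asynchronously. The architectu
Error handling maintains incoming requests reliably. The pipeline
Error handling transforms incoming requests periodically.        
Error handling monitors batch operations reliably. The pipeline h
The pipeline manages thread pools asynchronously.                
                                                                 
                                                                 
                                                                 
                                                                 
                                                                 
                                                                 
                                                                 
                                                                 
                                                                 
                                                                 
                                                                 


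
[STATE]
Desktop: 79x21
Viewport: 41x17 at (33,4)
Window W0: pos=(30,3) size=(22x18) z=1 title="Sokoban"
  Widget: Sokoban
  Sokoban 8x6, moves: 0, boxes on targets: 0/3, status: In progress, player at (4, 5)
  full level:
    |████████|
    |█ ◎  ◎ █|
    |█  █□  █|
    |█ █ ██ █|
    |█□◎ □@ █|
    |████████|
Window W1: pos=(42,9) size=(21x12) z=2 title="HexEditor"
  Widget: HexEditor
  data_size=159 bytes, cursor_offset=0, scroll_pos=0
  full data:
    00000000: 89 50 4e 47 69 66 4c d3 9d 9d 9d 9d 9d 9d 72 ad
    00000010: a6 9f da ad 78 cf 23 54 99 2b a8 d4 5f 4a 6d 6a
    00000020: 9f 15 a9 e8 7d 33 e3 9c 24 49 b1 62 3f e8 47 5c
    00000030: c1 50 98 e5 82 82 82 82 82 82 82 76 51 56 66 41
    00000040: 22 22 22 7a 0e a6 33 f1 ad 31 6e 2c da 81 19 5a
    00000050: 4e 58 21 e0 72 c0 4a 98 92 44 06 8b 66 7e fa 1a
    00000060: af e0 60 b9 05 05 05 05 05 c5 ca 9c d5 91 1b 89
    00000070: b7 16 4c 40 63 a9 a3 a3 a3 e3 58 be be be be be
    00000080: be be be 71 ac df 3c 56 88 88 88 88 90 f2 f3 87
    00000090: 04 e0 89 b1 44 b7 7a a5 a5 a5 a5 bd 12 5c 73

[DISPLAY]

okoban            ┃                      
──────────────────┨                      
██████            ┃                      
◎  ◎ █            ┃                      
 █□  █            ┃                      
█ ██ █   ┏━━━━━━━━━━━━━━━━━━━┓           
◎ □@ █   ┃ HexEditor         ┃           
██████   ┠───────────────────┨           
ves: 0  0┃00000000  89 50 4e ┃           
         ┃00000010  a6 9f da ┃           
         ┃00000020  9f 15 a9 ┃           
         ┃00000030  c1 50 98 ┃           
         ┃00000040  22 22 22 ┃           
         ┃00000050  4e 58 21 ┃           
         ┃00000060  af e0 60 ┃           
         ┃00000070  b7 16 4c ┃           
━━━━━━━━━┗━━━━━━━━━━━━━━━━━━━┛           


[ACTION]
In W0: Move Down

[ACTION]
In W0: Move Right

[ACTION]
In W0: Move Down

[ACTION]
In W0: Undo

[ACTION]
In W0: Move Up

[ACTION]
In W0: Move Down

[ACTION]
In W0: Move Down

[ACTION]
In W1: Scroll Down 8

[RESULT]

okoban            ┃                      
──────────────────┨                      
██████            ┃                      
◎  ◎ █            ┃                      
 █□  █            ┃                      
█ ██ █   ┏━━━━━━━━━━━━━━━━━━━┓           
◎ □@ █   ┃ HexEditor         ┃           
██████   ┠───────────────────┨           
ves: 0  0┃00000080  be be be ┃           
         ┃00000090  04 e0 89 ┃           
         ┃                   ┃           
         ┃                   ┃           
         ┃                   ┃           
         ┃                   ┃           
         ┃                   ┃           
         ┃                   ┃           
━━━━━━━━━┗━━━━━━━━━━━━━━━━━━━┛           


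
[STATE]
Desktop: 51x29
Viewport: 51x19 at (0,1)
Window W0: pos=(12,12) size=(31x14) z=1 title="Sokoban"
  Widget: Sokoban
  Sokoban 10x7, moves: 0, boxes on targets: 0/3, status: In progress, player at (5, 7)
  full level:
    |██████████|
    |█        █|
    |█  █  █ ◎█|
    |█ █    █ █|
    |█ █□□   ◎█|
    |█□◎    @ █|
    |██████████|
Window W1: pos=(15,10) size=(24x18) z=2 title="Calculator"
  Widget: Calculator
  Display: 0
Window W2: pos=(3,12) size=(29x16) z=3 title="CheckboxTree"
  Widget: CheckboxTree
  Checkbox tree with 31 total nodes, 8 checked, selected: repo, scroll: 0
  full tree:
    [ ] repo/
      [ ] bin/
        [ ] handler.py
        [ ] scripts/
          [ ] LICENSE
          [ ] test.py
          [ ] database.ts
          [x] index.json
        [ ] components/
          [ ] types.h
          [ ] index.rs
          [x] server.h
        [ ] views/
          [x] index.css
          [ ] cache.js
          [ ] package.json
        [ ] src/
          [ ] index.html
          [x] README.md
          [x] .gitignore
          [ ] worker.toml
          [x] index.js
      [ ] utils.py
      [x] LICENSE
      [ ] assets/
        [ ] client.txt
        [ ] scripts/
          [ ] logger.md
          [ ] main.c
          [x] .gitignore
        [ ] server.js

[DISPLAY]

                                                   
                                                   
                                                   
                                                   
                                                   
                                                   
                                                   
                                                   
                                                   
               ┏━━━━━━━━━━━━━━━━━━━━━━┓            
               ┃ Calculator           ┃            
   ┏━━━━━━━━━━━━━━━━━━━━━━━━━━━┓──────┨━━━┓        
   ┃ CheckboxTree              ┃     0┃   ┃        
   ┠───────────────────────────┨┐     ┃───┨        
   ┃>[-] repo/                 ┃│     ┃   ┃        
   ┃   [-] bin/                ┃┤     ┃   ┃        
   ┃     [ ] handler.py        ┃│     ┃   ┃        
   ┃     [-] scripts/          ┃┤     ┃   ┃        
   ┃       [ ] LICENSE         ┃│     ┃   ┃        


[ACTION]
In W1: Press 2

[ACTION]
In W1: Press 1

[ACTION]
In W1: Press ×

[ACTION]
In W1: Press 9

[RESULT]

                                                   
                                                   
                                                   
                                                   
                                                   
                                                   
                                                   
                                                   
                                                   
               ┏━━━━━━━━━━━━━━━━━━━━━━┓            
               ┃ Calculator           ┃            
   ┏━━━━━━━━━━━━━━━━━━━━━━━━━━━┓──────┨━━━┓        
   ┃ CheckboxTree              ┃     9┃   ┃        
   ┠───────────────────────────┨┐     ┃───┨        
   ┃>[-] repo/                 ┃│     ┃   ┃        
   ┃   [-] bin/                ┃┤     ┃   ┃        
   ┃     [ ] handler.py        ┃│     ┃   ┃        
   ┃     [-] scripts/          ┃┤     ┃   ┃        
   ┃       [ ] LICENSE         ┃│     ┃   ┃        


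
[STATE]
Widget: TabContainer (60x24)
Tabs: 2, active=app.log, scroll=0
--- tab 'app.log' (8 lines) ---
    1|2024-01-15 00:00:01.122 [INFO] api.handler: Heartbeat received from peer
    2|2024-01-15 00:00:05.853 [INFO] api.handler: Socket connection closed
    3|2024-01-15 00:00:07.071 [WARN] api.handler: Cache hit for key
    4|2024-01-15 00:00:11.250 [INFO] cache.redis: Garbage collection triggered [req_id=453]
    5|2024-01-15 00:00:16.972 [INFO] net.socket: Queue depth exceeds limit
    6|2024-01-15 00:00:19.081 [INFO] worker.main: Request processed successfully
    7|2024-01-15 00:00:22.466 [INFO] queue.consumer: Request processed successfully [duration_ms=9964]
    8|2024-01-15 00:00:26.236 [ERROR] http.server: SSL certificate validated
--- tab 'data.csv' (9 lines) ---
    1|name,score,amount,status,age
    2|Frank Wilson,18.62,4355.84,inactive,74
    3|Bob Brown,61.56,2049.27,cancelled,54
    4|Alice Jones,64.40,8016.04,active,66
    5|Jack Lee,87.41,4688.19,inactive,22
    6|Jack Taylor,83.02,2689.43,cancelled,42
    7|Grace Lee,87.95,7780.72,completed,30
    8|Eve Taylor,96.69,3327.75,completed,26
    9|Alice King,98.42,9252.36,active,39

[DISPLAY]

[app.log]│ data.csv                                         
────────────────────────────────────────────────────────────
2024-01-15 00:00:01.122 [INFO] api.handler: Heartbeat receiv
2024-01-15 00:00:05.853 [INFO] api.handler: Socket connectio
2024-01-15 00:00:07.071 [WARN] api.handler: Cache hit for ke
2024-01-15 00:00:11.250 [INFO] cache.redis: Garbage collecti
2024-01-15 00:00:16.972 [INFO] net.socket: Queue depth excee
2024-01-15 00:00:19.081 [INFO] worker.main: Request processe
2024-01-15 00:00:22.466 [INFO] queue.consumer: Request proce
2024-01-15 00:00:26.236 [ERROR] http.server: SSL certificate
                                                            
                                                            
                                                            
                                                            
                                                            
                                                            
                                                            
                                                            
                                                            
                                                            
                                                            
                                                            
                                                            
                                                            


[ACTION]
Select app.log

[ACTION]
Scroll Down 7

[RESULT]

[app.log]│ data.csv                                         
────────────────────────────────────────────────────────────
2024-01-15 00:00:26.236 [ERROR] http.server: SSL certificate
                                                            
                                                            
                                                            
                                                            
                                                            
                                                            
                                                            
                                                            
                                                            
                                                            
                                                            
                                                            
                                                            
                                                            
                                                            
                                                            
                                                            
                                                            
                                                            
                                                            
                                                            


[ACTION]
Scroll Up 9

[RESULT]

[app.log]│ data.csv                                         
────────────────────────────────────────────────────────────
2024-01-15 00:00:01.122 [INFO] api.handler: Heartbeat receiv
2024-01-15 00:00:05.853 [INFO] api.handler: Socket connectio
2024-01-15 00:00:07.071 [WARN] api.handler: Cache hit for ke
2024-01-15 00:00:11.250 [INFO] cache.redis: Garbage collecti
2024-01-15 00:00:16.972 [INFO] net.socket: Queue depth excee
2024-01-15 00:00:19.081 [INFO] worker.main: Request processe
2024-01-15 00:00:22.466 [INFO] queue.consumer: Request proce
2024-01-15 00:00:26.236 [ERROR] http.server: SSL certificate
                                                            
                                                            
                                                            
                                                            
                                                            
                                                            
                                                            
                                                            
                                                            
                                                            
                                                            
                                                            
                                                            
                                                            


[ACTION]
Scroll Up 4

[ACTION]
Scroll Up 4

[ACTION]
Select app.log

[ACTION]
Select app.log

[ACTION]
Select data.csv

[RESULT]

 app.log │[data.csv]                                        
────────────────────────────────────────────────────────────
name,score,amount,status,age                                
Frank Wilson,18.62,4355.84,inactive,74                      
Bob Brown,61.56,2049.27,cancelled,54                        
Alice Jones,64.40,8016.04,active,66                         
Jack Lee,87.41,4688.19,inactive,22                          
Jack Taylor,83.02,2689.43,cancelled,42                      
Grace Lee,87.95,7780.72,completed,30                        
Eve Taylor,96.69,3327.75,completed,26                       
Alice King,98.42,9252.36,active,39                          
                                                            
                                                            
                                                            
                                                            
                                                            
                                                            
                                                            
                                                            
                                                            
                                                            
                                                            
                                                            
                                                            


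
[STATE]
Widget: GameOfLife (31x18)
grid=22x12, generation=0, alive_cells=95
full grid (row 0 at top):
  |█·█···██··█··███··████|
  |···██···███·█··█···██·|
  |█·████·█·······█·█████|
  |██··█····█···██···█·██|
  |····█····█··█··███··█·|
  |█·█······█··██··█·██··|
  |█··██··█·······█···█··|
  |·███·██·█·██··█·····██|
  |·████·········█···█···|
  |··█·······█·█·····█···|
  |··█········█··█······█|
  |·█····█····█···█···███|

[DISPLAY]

Gen: 0                         
█·█···██··█··███··████         
···██···███·█··█···██·         
█·████·█·······█·█████         
██··█····█···██···█·██         
····█····█··█··███··█·         
█·█······█··██··█·██··         
█··██··█·······█···█··         
·███·██·█·██··█·····██         
·████·········█···█···         
··█·······█·█·····█···         
··█········█··█······█         
·█····█····█···█···███         
                               
                               
                               
                               
                               


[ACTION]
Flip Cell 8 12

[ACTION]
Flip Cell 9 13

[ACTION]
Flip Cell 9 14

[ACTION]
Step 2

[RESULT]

Gen: 2                         
·······██··█·█·██·····         
·······██····█···██···         
█·█·····█·██·█·█·█····         
█·██····█·████···█····         
█··█···██··██··█····██         
██·██·█·········███··█         
██··█····██···········         
················█···█·         
····██····█·█···█··██·         
·········█··█···█···█·         
···········█·███·····█         
····················██         
                               
                               
                               
                               
                               


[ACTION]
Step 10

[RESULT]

Gen: 12                        
······················         
······················         
··█················██·         
····██·········██··██·         
·█··██·········█·██···         
██·············█·███··         
█··········██···█·····         
██·██······██·······█·         
██·█·········█········         
··█········█·█··███·██         
···········█·█··███··█         
···················███         
                               
                               
                               
                               
                               


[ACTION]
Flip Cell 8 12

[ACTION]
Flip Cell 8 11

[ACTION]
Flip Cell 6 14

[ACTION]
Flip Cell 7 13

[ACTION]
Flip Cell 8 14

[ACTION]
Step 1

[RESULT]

Gen: 13                        
······················         
······················         
···················██·         
···███·········███··█·         
██··██········██····█·         
██············██···█··         
··█········█··██████··         
···██·····█····█······         
█··██·····█···█··█·███         
·██·······██···██·████         
················█·····         
·················█████         
                               
                               
                               
                               
                               
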